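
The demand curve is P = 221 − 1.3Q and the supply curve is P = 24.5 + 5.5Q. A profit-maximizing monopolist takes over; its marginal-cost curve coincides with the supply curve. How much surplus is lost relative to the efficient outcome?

73.13

Competitive equilibrium: 221 − 1.3Q = 24.5 + 5.5Q → Q* = 28.8971, P* = 183.4338.
Marginal revenue: MR = 221 − 2.6Q. Set MR = MC: 221 − 2.6Q = 24.5 + 5.5Q → Q_m = 24.2593.
Price P_m = 221 − 1.3·24.2593 = 189.4629; MC(Q_m) = 24.5 + 5.5·24.2593 = 157.9262.
Competitive Q* = 28.8971, so ΔQ = 4.6378; wedge = 189.4629 − 157.9262 = 31.5367.
DWL = ½ × 4.6378 × 31.5367 = 73.13.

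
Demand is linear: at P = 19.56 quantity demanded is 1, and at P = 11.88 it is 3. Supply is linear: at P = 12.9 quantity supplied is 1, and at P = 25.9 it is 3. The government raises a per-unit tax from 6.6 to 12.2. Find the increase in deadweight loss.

Demand slope = (11.88 − 19.56)/(3 − 1) = −3.84, so P = 23.4 − 3.84Q.
Supply slope = (25.9 − 12.9)/(3 − 1) = 6.5, so P = 6.4 + 6.5Q.
Competitive equilibrium: 23.4 − 3.84Q = 6.4 + 6.5Q → Q* = 1.6441, P* = 17.0867.
For a per-unit tax t: ΔQ = t/10.34, so DWL = ½·t·(t/10.34) = t²/20.68.
At t = 6.6: DWL = 2.106. At t = 12.2: DWL = 7.197.
Increase = 7.197 − 2.106 = 5.09.

5.09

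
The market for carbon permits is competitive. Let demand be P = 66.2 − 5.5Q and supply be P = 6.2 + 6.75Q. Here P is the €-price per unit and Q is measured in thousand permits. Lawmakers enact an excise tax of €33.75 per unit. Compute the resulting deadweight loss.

Competitive equilibrium: 66.2 − 5.5Q = 6.2 + 6.75Q → Q* = 4.898, P* = 39.2612.
With the tax, the buyer price exceeds the seller price by 33.75: (66.2 − 5.5Q) − (6.2 + 6.75Q) = 33.75 → Q' = 2.1429.
ΔQ = 4.898 − 2.1429 = 2.7551; the wedge equals the tax, 33.75.
The triangle = ½ × 2.7551 × 33.75 = €46.49 thousand.

€46.49 thousand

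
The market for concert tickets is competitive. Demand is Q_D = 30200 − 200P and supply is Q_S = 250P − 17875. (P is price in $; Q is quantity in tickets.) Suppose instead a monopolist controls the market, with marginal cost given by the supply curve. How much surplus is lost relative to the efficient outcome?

In inverse form: demand P = 151 − 0.005Q, supply P = 71.5 + 0.004Q.
Competitive equilibrium: 151 − 0.005Q = 71.5 + 0.004Q → Q* = 8833.333333, P* = 106.833333.
Marginal revenue: MR = 151 − 0.01Q. Set MR = MC: 151 − 0.01Q = 71.5 + 0.004Q → Q_m = 5678.571429.
Price P_m = 151 − 0.005·5678.571429 = 122.607143; MC(Q_m) = 71.5 + 0.004·5678.571429 = 94.214286.
Competitive Q* = 8833.333333, so ΔQ = 3154.761904; wedge = 122.607143 − 94.214286 = 28.392857.
Deadweight loss = ½ × 3154.761904 × 28.392857 = $44786.35.

$44786.35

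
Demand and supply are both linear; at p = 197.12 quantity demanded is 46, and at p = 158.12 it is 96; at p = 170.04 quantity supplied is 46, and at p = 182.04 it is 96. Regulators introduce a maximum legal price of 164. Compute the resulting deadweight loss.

1364

Demand slope = (158.12 − 197.12)/(96 − 46) = −0.78, so p = 233 − 0.78q.
Supply slope = (182.04 − 170.04)/(96 − 46) = 0.24, so p = 159 + 0.24q.
Competitive equilibrium: 233 − 0.78q = 159 + 0.24q → q* = 72.549, p* = 176.4118.
At the ceiling p = 164, quantity supplied = (164 − 159)/0.24 = 20.8333.
Willingness to pay at q' = 20.8333: 233 − 0.78·20.8333 = 216.75.
Δq = 72.549 − 20.8333 = 51.7157; wedge = 216.75 − 164 = 52.75.
Welfare loss = ½ × 51.7157 × 52.75 = 1364.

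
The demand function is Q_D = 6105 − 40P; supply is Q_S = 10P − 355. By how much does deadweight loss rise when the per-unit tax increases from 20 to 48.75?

7906.25

In inverse form: demand P = 152.625 − 0.025Q, supply P = 35.5 + 0.1Q.
Competitive equilibrium: 152.625 − 0.025Q = 35.5 + 0.1Q → Q* = 937, P* = 129.2.
For a per-unit tax t: ΔQ = t/0.125, so DWL = ½·t·(t/0.125) = t²/0.25.
At t = 20: DWL = 1600. At t = 48.75: DWL = 9506.25.
Increase = 9506.25 − 1600 = 7906.25.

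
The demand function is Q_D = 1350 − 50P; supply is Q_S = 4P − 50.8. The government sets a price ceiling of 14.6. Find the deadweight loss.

In inverse form: demand P = 27 − 0.02Q, supply P = 12.7 + 0.25Q.
Competitive equilibrium: 27 − 0.02Q = 12.7 + 0.25Q → Q* = 52.963, P* = 25.9407.
At the ceiling P = 14.6, quantity supplied = (14.6 − 12.7)/0.25 = 7.6.
Willingness to pay at Q' = 7.6: 27 − 0.02·7.6 = 26.848.
ΔQ = 52.963 − 7.6 = 45.363; wedge = 26.848 − 14.6 = 12.248.
Welfare loss = ½ × 45.363 × 12.248 = 277.80.

277.80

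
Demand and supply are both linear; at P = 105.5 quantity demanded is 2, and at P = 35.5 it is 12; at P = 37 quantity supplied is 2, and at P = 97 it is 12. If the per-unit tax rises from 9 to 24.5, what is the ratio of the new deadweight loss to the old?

7.410

Demand slope = (35.5 − 105.5)/(12 − 2) = −7, so P = 119.5 − 7Q.
Supply slope = (97 − 37)/(12 − 2) = 6, so P = 25 + 6Q.
Competitive equilibrium: 119.5 − 7Q = 25 + 6Q → Q* = 7.2692, P* = 68.6154.
For a per-unit tax t: ΔQ = t/13, so DWL = ½·t·(t/13) = t²/26.
At t = 9: DWL = 3.115. At t = 24.5: DWL = 23.087.
Ratio = (24.5/9)² = 7.410.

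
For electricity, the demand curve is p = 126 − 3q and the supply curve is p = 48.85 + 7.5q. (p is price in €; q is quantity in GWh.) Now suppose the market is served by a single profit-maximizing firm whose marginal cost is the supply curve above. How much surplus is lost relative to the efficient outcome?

Competitive equilibrium: 126 − 3q = 48.85 + 7.5q → q* = 7.3476, p* = 103.9571.
Marginal revenue: MR = 126 − 6q. Set MR = MC: 126 − 6q = 48.85 + 7.5q → q_m = 5.7148.
Price p_m = 126 − 3·5.7148 = 108.8556; MC(q_m) = 48.85 + 7.5·5.7148 = 91.711.
Competitive q* = 7.3476, so Δq = 1.6328; wedge = 108.8556 − 91.711 = 17.1446.
Deadweight loss = ½ × 1.6328 × 17.1446 = €14.

€14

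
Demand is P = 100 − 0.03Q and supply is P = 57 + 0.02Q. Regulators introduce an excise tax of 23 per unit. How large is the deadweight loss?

Competitive equilibrium: 100 − 0.03Q = 57 + 0.02Q → Q* = 860, P* = 74.2.
With the tax, the buyer price exceeds the seller price by 23: (100 − 0.03Q) − (57 + 0.02Q) = 23 → Q' = 400.
ΔQ = 860 − 400 = 460; the wedge equals the tax, 23.
DWL = ½ × 460 × 23 = 5290.

5290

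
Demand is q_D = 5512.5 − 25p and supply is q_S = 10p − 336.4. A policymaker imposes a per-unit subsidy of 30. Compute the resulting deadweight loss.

3214.29

In inverse form: demand p = 220.5 − 0.04q, supply p = 33.64 + 0.1q.
Competitive equilibrium: 220.5 − 0.04q = 33.64 + 0.1q → q* = 1334.7143, p* = 167.1114.
The subsidy lowers effective supply by 30: p = 3.64 + 0.1q.
New quantity: 220.5 − 0.04q = 3.64 + 0.1q → q' = 1549.
Overproduction Δq = 1549 − 1334.7143 = 214.2857; wedge = subsidy = 30.
The triangle = ½ × 214.2857 × 30 = 3214.29.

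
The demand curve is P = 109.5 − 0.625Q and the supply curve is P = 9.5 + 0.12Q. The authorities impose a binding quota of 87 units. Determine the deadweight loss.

830.86

Competitive equilibrium: 109.5 − 0.625Q = 9.5 + 0.12Q → Q* = 134.2282, P* = 25.6074.
At Q = 87: demand price = 109.5 − 0.625·87 = 55.125; supply price = 9.5 + 0.12·87 = 19.94.
ΔQ = 134.2282 − 87 = 47.2282; wedge = 55.125 − 19.94 = 35.185.
DWL = ½ × 47.2282 × 35.185 = 830.86.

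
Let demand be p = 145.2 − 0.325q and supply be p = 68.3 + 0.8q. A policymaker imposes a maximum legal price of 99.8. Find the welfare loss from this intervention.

Competitive equilibrium: 145.2 − 0.325q = 68.3 + 0.8q → q* = 68.3556, p* = 122.9844.
At the ceiling p = 99.8, quantity supplied = (99.8 − 68.3)/0.8 = 39.375.
Willingness to pay at q' = 39.375: 145.2 − 0.325·39.375 = 132.4031.
Δq = 68.3556 − 39.375 = 28.9806; wedge = 132.4031 − 99.8 = 32.6031.
DWL = ½ × 28.9806 × 32.6031 = 472.43.

472.43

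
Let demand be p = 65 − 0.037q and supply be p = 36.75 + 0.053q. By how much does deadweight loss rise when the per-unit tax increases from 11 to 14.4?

479.78

Competitive equilibrium: 65 − 0.037q = 36.75 + 0.053q → q* = 313.8889, p* = 53.3861.
For a per-unit tax t: Δq = t/0.09, so DWL = ½·t·(t/0.09) = t²/0.18.
At t = 11: DWL = 672.222. At t = 14.4: DWL = 1152.
Increase = 1152 − 672.222 = 479.78.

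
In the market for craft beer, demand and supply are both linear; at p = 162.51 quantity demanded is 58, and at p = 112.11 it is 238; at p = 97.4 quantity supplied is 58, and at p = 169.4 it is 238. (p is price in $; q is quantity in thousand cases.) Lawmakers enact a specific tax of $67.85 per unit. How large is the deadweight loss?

$3385.02 thousand

Demand slope = (112.11 − 162.51)/(238 − 58) = −0.28, so p = 178.75 − 0.28q.
Supply slope = (169.4 − 97.4)/(238 − 58) = 0.4, so p = 74.2 + 0.4q.
Competitive equilibrium: 178.75 − 0.28q = 74.2 + 0.4q → q* = 153.75, p* = 135.7.
With the tax, the buyer price exceeds the seller price by 67.85: (178.75 − 0.28q) − (74.2 + 0.4q) = 67.85 → q' = 53.9706.
Δq = 153.75 − 53.9706 = 99.7794; the wedge equals the tax, 67.85.
DWL = ½ × 99.7794 × 67.85 = $3385.02 thousand.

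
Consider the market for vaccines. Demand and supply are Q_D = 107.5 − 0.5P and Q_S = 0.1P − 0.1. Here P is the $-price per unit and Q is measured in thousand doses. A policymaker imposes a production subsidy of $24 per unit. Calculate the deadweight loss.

In inverse form: demand P = 215 − 2Q, supply P = 1 + 10Q.
Competitive equilibrium: 215 − 2Q = 1 + 10Q → Q* = 17.8333, P* = 179.3333.
The subsidy lowers effective supply by 24: P = 10Q − 23.
New quantity: 215 − 2Q = 10Q − 23 → Q' = 19.8333.
Overproduction ΔQ = 19.8333 − 17.8333 = 2; wedge = subsidy = 24.
The triangle = ½ × 2 × 24 = $24 thousand.

$24 thousand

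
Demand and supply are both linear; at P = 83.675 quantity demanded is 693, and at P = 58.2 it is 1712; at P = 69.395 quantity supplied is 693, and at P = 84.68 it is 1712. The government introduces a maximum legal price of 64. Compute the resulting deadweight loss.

Demand slope = (58.2 − 83.675)/(1712 − 693) = −0.025, so P = 101 − 0.025Q.
Supply slope = (84.68 − 69.395)/(1712 − 693) = 0.015, so P = 59 + 0.015Q.
Competitive equilibrium: 101 − 0.025Q = 59 + 0.015Q → Q* = 1050, P* = 74.75.
At the ceiling P = 64, quantity supplied = (64 − 59)/0.015 = 333.33333.
Willingness to pay at Q' = 333.33333: 101 − 0.025·333.33333 = 92.66667.
ΔQ = 1050 − 333.33333 = 716.66667; wedge = 92.66667 − 64 = 28.66667.
Welfare loss = ½ × 716.66667 × 28.66667 = 10272.22.

10272.22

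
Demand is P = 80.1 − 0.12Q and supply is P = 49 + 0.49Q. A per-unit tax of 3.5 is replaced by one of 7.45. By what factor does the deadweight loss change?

Competitive equilibrium: 80.1 − 0.12Q = 49 + 0.49Q → Q* = 50.9836, P* = 73.982.
For a per-unit tax t: ΔQ = t/0.61, so DWL = ½·t·(t/0.61) = t²/1.22.
At t = 3.5: DWL = 10.041. At t = 7.45: DWL = 45.494.
Ratio = (7.45/3.5)² = 4.531.

4.531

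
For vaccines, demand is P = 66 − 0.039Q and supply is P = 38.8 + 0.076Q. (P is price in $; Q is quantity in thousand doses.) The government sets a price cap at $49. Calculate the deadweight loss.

$601.89 thousand

Competitive equilibrium: 66 − 0.039Q = 38.8 + 0.076Q → Q* = 236.5217, P* = 56.7757.
At the ceiling P = 49, quantity supplied = (49 − 38.8)/0.076 = 134.2105.
Willingness to pay at Q' = 134.2105: 66 − 0.039·134.2105 = 60.7658.
ΔQ = 236.5217 − 134.2105 = 102.3112; wedge = 60.7658 − 49 = 11.7658.
DWL = ½ × 102.3112 × 11.7658 = $601.89 thousand.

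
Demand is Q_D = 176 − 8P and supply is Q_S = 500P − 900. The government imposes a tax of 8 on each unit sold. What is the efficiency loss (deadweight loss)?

In inverse form: demand P = 22 − 0.125Q, supply P = 1.8 + 0.002Q.
Competitive equilibrium: 22 − 0.125Q = 1.8 + 0.002Q → Q* = 159.0551, P* = 2.1181.
With the tax, the buyer price exceeds the seller price by 8: (22 − 0.125Q) − (1.8 + 0.002Q) = 8 → Q' = 96.063.
ΔQ = 159.0551 − 96.063 = 62.9921; the wedge equals the tax, 8.
The triangle = ½ × 62.9921 × 8 = 251.97.

251.97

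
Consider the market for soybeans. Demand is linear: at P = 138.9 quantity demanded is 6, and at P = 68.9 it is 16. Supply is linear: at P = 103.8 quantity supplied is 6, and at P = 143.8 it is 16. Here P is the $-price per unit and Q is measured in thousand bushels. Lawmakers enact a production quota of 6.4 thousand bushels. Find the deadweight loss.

$42.84 thousand

Demand slope = (68.9 − 138.9)/(16 − 6) = −7, so P = 180.9 − 7Q.
Supply slope = (143.8 − 103.8)/(16 − 6) = 4, so P = 79.8 + 4Q.
Competitive equilibrium: 180.9 − 7Q = 79.8 + 4Q → Q* = 9.1909, P* = 116.5636.
At Q = 6.4: demand price = 180.9 − 7·6.4 = 136.1; supply price = 79.8 + 4·6.4 = 105.4.
ΔQ = 9.1909 − 6.4 = 2.7909; wedge = 136.1 − 105.4 = 30.7.
DWL = ½ × 2.7909 × 30.7 = $42.84 thousand.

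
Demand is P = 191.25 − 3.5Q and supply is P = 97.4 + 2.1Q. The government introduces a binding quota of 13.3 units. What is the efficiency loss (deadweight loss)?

Competitive equilibrium: 191.25 − 3.5Q = 97.4 + 2.1Q → Q* = 16.7589, P* = 132.5938.
At Q = 13.3: demand price = 191.25 − 3.5·13.3 = 144.7; supply price = 97.4 + 2.1·13.3 = 125.33.
ΔQ = 16.7589 − 13.3 = 3.4589; wedge = 144.7 − 125.33 = 19.37.
The triangle = ½ × 3.4589 × 19.37 = 33.50.

33.50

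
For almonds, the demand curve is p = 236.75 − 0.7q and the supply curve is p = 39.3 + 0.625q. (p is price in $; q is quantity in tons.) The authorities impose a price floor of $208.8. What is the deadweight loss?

$7884.21

Competitive equilibrium: 236.75 − 0.7q = 39.3 + 0.625q → q* = 149.0189, p* = 132.4368.
At the floor p = 208.8, quantity demanded = (236.75 − 208.8)/0.7 = 39.9286.
Sellers' marginal cost at q' = 39.9286: 39.3 + 0.625·39.9286 = 64.2554.
Δq = 149.0189 − 39.9286 = 109.0903; wedge = 208.8 − 64.2554 = 144.5446.
Deadweight loss = ½ × 109.0903 × 144.5446 = $7884.21.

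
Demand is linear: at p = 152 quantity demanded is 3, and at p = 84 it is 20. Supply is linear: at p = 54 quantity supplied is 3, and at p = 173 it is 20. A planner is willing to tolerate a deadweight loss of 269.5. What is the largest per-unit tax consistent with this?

77

Demand slope = (84 − 152)/(20 − 3) = −4, so p = 164 − 4q.
Supply slope = (173 − 54)/(20 − 3) = 7, so p = 33 + 7q.
Competitive equilibrium: 164 − 4q = 33 + 7q → q* = 11.9091, p* = 116.3636.
A tax t gives Δq = t/11 and wedge t, so DWL = t²/22.
t²/22 = 269.5 → t² = 5929 → t = 77.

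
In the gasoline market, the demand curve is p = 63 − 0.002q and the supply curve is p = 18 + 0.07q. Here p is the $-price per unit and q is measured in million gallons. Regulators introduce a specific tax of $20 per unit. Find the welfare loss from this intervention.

$2777.78 million

Competitive equilibrium: 63 − 0.002q = 18 + 0.07q → q* = 625, p* = 61.75.
With the tax, the buyer price exceeds the seller price by 20: (63 − 0.002q) − (18 + 0.07q) = 20 → q' = 347.2222.
Δq = 625 − 347.2222 = 277.7778; the wedge equals the tax, 20.
Welfare loss = ½ × 277.7778 × 20 = $2777.78 million.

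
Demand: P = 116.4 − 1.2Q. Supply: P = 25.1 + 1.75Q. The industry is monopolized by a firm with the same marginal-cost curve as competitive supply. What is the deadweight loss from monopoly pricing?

118.13

Competitive equilibrium: 116.4 − 1.2Q = 25.1 + 1.75Q → Q* = 30.9492, P* = 79.261.
Marginal revenue: MR = 116.4 − 2.4Q. Set MR = MC: 116.4 − 2.4Q = 25.1 + 1.75Q → Q_m = 22.
Price P_m = 116.4 − 1.2·22 = 90; MC(Q_m) = 25.1 + 1.75·22 = 63.6.
Competitive Q* = 30.9492, so ΔQ = 8.9492; wedge = 90 − 63.6 = 26.4.
Deadweight loss = ½ × 8.9492 × 26.4 = 118.13.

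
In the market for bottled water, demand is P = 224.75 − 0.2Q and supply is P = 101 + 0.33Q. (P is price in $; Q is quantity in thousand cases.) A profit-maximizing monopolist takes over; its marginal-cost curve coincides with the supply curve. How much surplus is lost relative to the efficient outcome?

Competitive equilibrium: 224.75 − 0.2Q = 101 + 0.33Q → Q* = 233.4906, P* = 178.0519.
Marginal revenue: MR = 224.75 − 0.4Q. Set MR = MC: 224.75 − 0.4Q = 101 + 0.33Q → Q_m = 169.5205.
Price P_m = 224.75 − 0.2·169.5205 = 190.8459; MC(Q_m) = 101 + 0.33·169.5205 = 156.9418.
Competitive Q* = 233.4906, so ΔQ = 63.9701; wedge = 190.8459 − 156.9418 = 33.9041.
Welfare loss = ½ × 63.9701 × 33.9041 = $1084.42 thousand.

$1084.42 thousand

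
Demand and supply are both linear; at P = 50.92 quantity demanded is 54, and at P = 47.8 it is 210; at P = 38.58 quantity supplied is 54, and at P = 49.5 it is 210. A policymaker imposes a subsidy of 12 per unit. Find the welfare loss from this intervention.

800

Demand slope = (47.8 − 50.92)/(210 − 54) = −0.02, so P = 52 − 0.02Q.
Supply slope = (49.5 − 38.58)/(210 − 54) = 0.07, so P = 34.8 + 0.07Q.
Competitive equilibrium: 52 − 0.02Q = 34.8 + 0.07Q → Q* = 191.1111, P* = 48.1778.
The subsidy lowers effective supply by 12: P = 22.8 + 0.07Q.
New quantity: 52 − 0.02Q = 22.8 + 0.07Q → Q' = 324.4444.
Overproduction ΔQ = 324.4444 − 191.1111 = 133.3333; wedge = subsidy = 12.
The triangle = ½ × 133.3333 × 12 = 800.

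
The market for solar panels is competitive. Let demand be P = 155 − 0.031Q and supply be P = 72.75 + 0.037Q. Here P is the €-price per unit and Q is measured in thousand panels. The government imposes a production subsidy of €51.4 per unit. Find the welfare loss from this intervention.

Competitive equilibrium: 155 − 0.031Q = 72.75 + 0.037Q → Q* = 1209.5588, P* = 117.5037.
The subsidy lowers effective supply by 51.4: P = 21.35 + 0.037Q.
New quantity: 155 − 0.031Q = 21.35 + 0.037Q → Q' = 1965.4412.
Overproduction ΔQ = 1965.4412 − 1209.5588 = 755.8824; wedge = subsidy = 51.4.
Deadweight loss = ½ × 755.8824 × 51.4 = €19426.18 thousand.

€19426.18 thousand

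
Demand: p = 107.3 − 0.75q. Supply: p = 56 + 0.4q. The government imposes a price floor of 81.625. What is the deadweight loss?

Competitive equilibrium: 107.3 − 0.75q = 56 + 0.4q → q* = 44.6087, p* = 73.8435.
At the floor p = 81.625, quantity demanded = (107.3 − 81.625)/0.75 = 34.2333.
Sellers' marginal cost at q' = 34.2333: 56 + 0.4·34.2333 = 69.6933.
Δq = 44.6087 − 34.2333 = 10.3754; wedge = 81.625 − 69.6933 = 11.9317.
Welfare loss = ½ × 10.3754 × 11.9317 = 61.90.

61.90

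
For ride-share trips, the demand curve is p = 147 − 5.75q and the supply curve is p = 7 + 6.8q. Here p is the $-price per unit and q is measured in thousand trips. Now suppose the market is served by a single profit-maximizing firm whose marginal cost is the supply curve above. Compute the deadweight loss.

$77.09 thousand

Competitive equilibrium: 147 − 5.75q = 7 + 6.8q → q* = 11.1554, p* = 82.8566.
Marginal revenue: MR = 147 − 11.5q. Set MR = MC: 147 − 11.5q = 7 + 6.8q → q_m = 7.6503.
Price p_m = 147 − 5.75·7.6503 = 103.0108; MC(q_m) = 7 + 6.8·7.6503 = 59.022.
Competitive q* = 11.1554, so Δq = 3.5051; wedge = 103.0108 − 59.022 = 43.9888.
Welfare loss = ½ × 3.5051 × 43.9888 = $77.09 thousand.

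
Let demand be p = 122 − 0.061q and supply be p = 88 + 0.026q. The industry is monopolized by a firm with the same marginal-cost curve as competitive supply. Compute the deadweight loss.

Competitive equilibrium: 122 − 0.061q = 88 + 0.026q → q* = 390.8046, p* = 98.1609.
Marginal revenue: MR = 122 − 0.122q. Set MR = MC: 122 − 0.122q = 88 + 0.026q → q_m = 229.7297.
Price p_m = 122 − 0.061·229.7297 = 107.9865; MC(q_m) = 88 + 0.026·229.7297 = 93.973.
Competitive q* = 390.8046, so Δq = 161.0749; wedge = 107.9865 − 93.973 = 14.0135.
The triangle = ½ × 161.0749 × 14.0135 = 1128.61.

1128.61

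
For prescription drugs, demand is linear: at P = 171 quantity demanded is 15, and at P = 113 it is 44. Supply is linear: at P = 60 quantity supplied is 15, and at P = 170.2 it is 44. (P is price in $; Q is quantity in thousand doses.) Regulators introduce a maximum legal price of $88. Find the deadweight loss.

$401.71 thousand

Demand slope = (113 − 171)/(44 − 15) = −2, so P = 201 − 2Q.
Supply slope = (170.2 − 60)/(44 − 15) = 3.8, so P = 3 + 3.8Q.
Competitive equilibrium: 201 − 2Q = 3 + 3.8Q → Q* = 34.1379, P* = 132.7241.
At the ceiling P = 88, quantity supplied = (88 − 3)/3.8 = 22.3684.
Willingness to pay at Q' = 22.3684: 201 − 2·22.3684 = 156.2632.
ΔQ = 34.1379 − 22.3684 = 11.7695; wedge = 156.2632 − 88 = 68.2632.
Welfare loss = ½ × 11.7695 × 68.2632 = $401.71 thousand.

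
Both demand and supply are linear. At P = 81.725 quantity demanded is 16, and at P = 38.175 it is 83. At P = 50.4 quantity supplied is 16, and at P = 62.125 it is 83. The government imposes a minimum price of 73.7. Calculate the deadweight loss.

Demand slope = (38.175 − 81.725)/(83 − 16) = −0.65, so P = 92.125 − 0.65Q.
Supply slope = (62.125 − 50.4)/(83 − 16) = 0.175, so P = 47.6 + 0.175Q.
Competitive equilibrium: 92.125 − 0.65Q = 47.6 + 0.175Q → Q* = 53.9697, P* = 57.0447.
At the floor P = 73.7, quantity demanded = (92.125 − 73.7)/0.65 = 28.3462.
Sellers' marginal cost at Q' = 28.3462: 47.6 + 0.175·28.3462 = 52.5606.
ΔQ = 53.9697 − 28.3462 = 25.6235; wedge = 73.7 − 52.5606 = 21.1394.
Welfare loss = ½ × 25.6235 × 21.1394 = 270.83.

270.83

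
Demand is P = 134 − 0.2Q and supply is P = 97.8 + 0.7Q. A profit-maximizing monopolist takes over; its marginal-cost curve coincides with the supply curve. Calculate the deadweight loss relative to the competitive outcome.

Competitive equilibrium: 134 − 0.2Q = 97.8 + 0.7Q → Q* = 40.2222, P* = 125.9556.
Marginal revenue: MR = 134 − 0.4Q. Set MR = MC: 134 − 0.4Q = 97.8 + 0.7Q → Q_m = 32.9091.
Price P_m = 134 − 0.2·32.9091 = 127.4182; MC(Q_m) = 97.8 + 0.7·32.9091 = 120.8364.
Competitive Q* = 40.2222, so ΔQ = 7.3131; wedge = 127.4182 − 120.8364 = 6.5818.
DWL = ½ × 7.3131 × 6.5818 = 24.07.

24.07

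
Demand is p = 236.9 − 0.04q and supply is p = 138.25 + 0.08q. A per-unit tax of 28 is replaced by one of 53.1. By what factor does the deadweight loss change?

Competitive equilibrium: 236.9 − 0.04q = 138.25 + 0.08q → q* = 822.0833, p* = 204.0167.
For a per-unit tax t: Δq = t/0.12, so DWL = ½·t·(t/0.12) = t²/0.24.
At t = 28: DWL = 3266.667. At t = 53.1: DWL = 11748.375.
Ratio = (53.1/28)² = 3.596.

3.596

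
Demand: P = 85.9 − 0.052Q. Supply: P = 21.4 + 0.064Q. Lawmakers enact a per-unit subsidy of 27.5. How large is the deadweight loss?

Competitive equilibrium: 85.9 − 0.052Q = 21.4 + 0.064Q → Q* = 556.0345, P* = 56.9862.
The subsidy lowers effective supply by 27.5: P = 0.064Q − 6.1.
New quantity: 85.9 − 0.052Q = 0.064Q − 6.1 → Q' = 793.1034.
Overproduction ΔQ = 793.1034 − 556.0345 = 237.0689; wedge = subsidy = 27.5.
The triangle = ½ × 237.0689 × 27.5 = 3259.70.

3259.70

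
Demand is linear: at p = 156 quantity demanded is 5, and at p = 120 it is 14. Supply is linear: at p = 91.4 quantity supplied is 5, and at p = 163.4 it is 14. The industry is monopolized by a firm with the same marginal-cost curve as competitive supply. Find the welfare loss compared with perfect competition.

40.43

Demand slope = (120 − 156)/(14 − 5) = −4, so p = 176 − 4q.
Supply slope = (163.4 − 91.4)/(14 − 5) = 8, so p = 51.4 + 8q.
Competitive equilibrium: 176 − 4q = 51.4 + 8q → q* = 10.3833, p* = 134.4667.
Marginal revenue: MR = 176 − 8q. Set MR = MC: 176 − 8q = 51.4 + 8q → q_m = 7.7875.
Price p_m = 176 − 4·7.7875 = 144.85; MC(q_m) = 51.4 + 8·7.7875 = 113.7.
Competitive q* = 10.3833, so Δq = 2.5958; wedge = 144.85 − 113.7 = 31.15.
Deadweight loss = ½ × 2.5958 × 31.15 = 40.43.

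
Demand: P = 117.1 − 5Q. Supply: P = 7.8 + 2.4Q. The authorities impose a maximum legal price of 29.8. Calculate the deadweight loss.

Competitive equilibrium: 117.1 − 5Q = 7.8 + 2.4Q → Q* = 14.7703, P* = 43.2486.
At the ceiling P = 29.8, quantity supplied = (29.8 − 7.8)/2.4 = 9.1667.
Willingness to pay at Q' = 9.1667: 117.1 − 5·9.1667 = 71.2665.
ΔQ = 14.7703 − 9.1667 = 5.6036; wedge = 71.2665 − 29.8 = 41.4665.
Deadweight loss = ½ × 5.6036 × 41.4665 = 116.18.

116.18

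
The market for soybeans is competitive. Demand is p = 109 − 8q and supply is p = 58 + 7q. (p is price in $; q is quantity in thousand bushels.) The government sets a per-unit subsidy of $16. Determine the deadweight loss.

$8.53 thousand

Competitive equilibrium: 109 − 8q = 58 + 7q → q* = 3.4, p* = 81.8.
The subsidy lowers effective supply by 16: p = 42 + 7q.
New quantity: 109 − 8q = 42 + 7q → q' = 4.4667.
Overproduction Δq = 4.4667 − 3.4 = 1.0667; wedge = subsidy = 16.
Welfare loss = ½ × 1.0667 × 16 = $8.53 thousand.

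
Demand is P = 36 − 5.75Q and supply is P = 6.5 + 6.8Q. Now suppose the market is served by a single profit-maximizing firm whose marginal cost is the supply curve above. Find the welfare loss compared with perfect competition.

3.42

Competitive equilibrium: 36 − 5.75Q = 6.5 + 6.8Q → Q* = 2.3506, P* = 22.4841.
Marginal revenue: MR = 36 − 11.5Q. Set MR = MC: 36 − 11.5Q = 6.5 + 6.8Q → Q_m = 1.612.
Price P_m = 36 − 5.75·1.612 = 26.731; MC(Q_m) = 6.5 + 6.8·1.612 = 17.4616.
Competitive Q* = 2.3506, so ΔQ = 0.7386; wedge = 26.731 − 17.4616 = 9.2694.
DWL = ½ × 0.7386 × 9.2694 = 3.42.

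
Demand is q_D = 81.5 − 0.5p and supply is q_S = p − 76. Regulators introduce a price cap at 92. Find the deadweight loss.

In inverse form: demand p = 163 − 2q, supply p = 76 + q.
Competitive equilibrium: 163 − 2q = 76 + q → q* = 29, p* = 105.
At the ceiling p = 92, quantity supplied = (92 − 76)/1 = 16.
Willingness to pay at q' = 16: 163 − 2·16 = 131.
Δq = 29 − 16 = 13; wedge = 131 − 92 = 39.
The triangle = ½ × 13 × 39 = 253.50.

253.50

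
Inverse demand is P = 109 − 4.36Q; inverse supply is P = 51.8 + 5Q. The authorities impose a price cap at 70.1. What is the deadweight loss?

28.12

Competitive equilibrium: 109 − 4.36Q = 51.8 + 5Q → Q* = 6.1111, P* = 82.3556.
At the ceiling P = 70.1, quantity supplied = (70.1 − 51.8)/5 = 3.66.
Willingness to pay at Q' = 3.66: 109 − 4.36·3.66 = 93.0424.
ΔQ = 6.1111 − 3.66 = 2.4511; wedge = 93.0424 − 70.1 = 22.9424.
The triangle = ½ × 2.4511 × 22.9424 = 28.12.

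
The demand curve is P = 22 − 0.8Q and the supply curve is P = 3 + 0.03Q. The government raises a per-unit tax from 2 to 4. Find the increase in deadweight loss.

7.23

Competitive equilibrium: 22 − 0.8Q = 3 + 0.03Q → Q* = 22.8916, P* = 3.6867.
For a per-unit tax t: ΔQ = t/0.83, so DWL = ½·t·(t/0.83) = t²/1.66.
At t = 2: DWL = 2.41. At t = 4: DWL = 9.639.
Increase = 9.639 − 2.41 = 7.23.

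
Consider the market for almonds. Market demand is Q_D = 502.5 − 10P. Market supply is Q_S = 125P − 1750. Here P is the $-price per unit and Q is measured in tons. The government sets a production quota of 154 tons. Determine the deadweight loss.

In inverse form: demand P = 50.25 − 0.1Q, supply P = 14 + 0.008Q.
Competitive equilibrium: 50.25 − 0.1Q = 14 + 0.008Q → Q* = 335.6481, P* = 16.6852.
At Q = 154: demand price = 50.25 − 0.1·154 = 34.85; supply price = 14 + 0.008·154 = 15.232.
ΔQ = 335.6481 − 154 = 181.6481; wedge = 34.85 − 15.232 = 19.618.
Welfare loss = ½ × 181.6481 × 19.618 = $1781.79.

$1781.79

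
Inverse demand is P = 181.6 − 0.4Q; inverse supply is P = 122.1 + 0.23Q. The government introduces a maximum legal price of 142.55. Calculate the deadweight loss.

9.64

Competitive equilibrium: 181.6 − 0.4Q = 122.1 + 0.23Q → Q* = 94.4444, P* = 143.8222.
At the ceiling P = 142.55, quantity supplied = (142.55 − 122.1)/0.23 = 88.913.
Willingness to pay at Q' = 88.913: 181.6 − 0.4·88.913 = 146.0348.
ΔQ = 94.4444 − 88.913 = 5.5314; wedge = 146.0348 − 142.55 = 3.4848.
Deadweight loss = ½ × 5.5314 × 3.4848 = 9.64.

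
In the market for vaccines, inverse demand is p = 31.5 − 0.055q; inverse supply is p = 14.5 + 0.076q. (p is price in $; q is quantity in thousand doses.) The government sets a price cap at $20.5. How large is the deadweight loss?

Competitive equilibrium: 31.5 − 0.055q = 14.5 + 0.076q → q* = 129.771, p* = 24.3626.
At the ceiling p = 20.5, quantity supplied = (20.5 − 14.5)/0.076 = 78.9474.
Willingness to pay at q' = 78.9474: 31.5 − 0.055·78.9474 = 27.1579.
Δq = 129.771 − 78.9474 = 50.8236; wedge = 27.1579 − 20.5 = 6.6579.
DWL = ½ × 50.8236 × 6.6579 = $169.19 thousand.

$169.19 thousand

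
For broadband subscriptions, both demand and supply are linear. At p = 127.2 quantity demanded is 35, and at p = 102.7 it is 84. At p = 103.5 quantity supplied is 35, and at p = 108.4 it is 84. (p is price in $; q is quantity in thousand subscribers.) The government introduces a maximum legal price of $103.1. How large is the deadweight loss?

$567.675 thousand

Demand slope = (102.7 − 127.2)/(84 − 35) = −0.5, so p = 144.7 − 0.5q.
Supply slope = (108.4 − 103.5)/(84 − 35) = 0.1, so p = 100 + 0.1q.
Competitive equilibrium: 144.7 − 0.5q = 100 + 0.1q → q* = 74.5, p* = 107.45.
At the ceiling p = 103.1, quantity supplied = (103.1 − 100)/0.1 = 31.
Willingness to pay at q' = 31: 144.7 − 0.5·31 = 129.2.
Δq = 74.5 − 31 = 43.5; wedge = 129.2 − 103.1 = 26.1.
Welfare loss = ½ × 43.5 × 26.1 = $567.675 thousand.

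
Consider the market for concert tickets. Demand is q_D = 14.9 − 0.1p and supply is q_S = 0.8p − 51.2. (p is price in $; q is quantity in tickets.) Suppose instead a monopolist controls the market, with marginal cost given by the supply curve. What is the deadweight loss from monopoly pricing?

$71.11

In inverse form: demand p = 149 − 10q, supply p = 64 + 1.25q.
Competitive equilibrium: 149 − 10q = 64 + 1.25q → q* = 7.5556, p* = 73.4444.
Marginal revenue: MR = 149 − 20q. Set MR = MC: 149 − 20q = 64 + 1.25q → q_m = 4.
Price p_m = 149 − 10·4 = 109; MC(q_m) = 64 + 1.25·4 = 69.
Competitive q* = 7.5556, so Δq = 3.5556; wedge = 109 − 69 = 40.
DWL = ½ × 3.5556 × 40 = $71.11.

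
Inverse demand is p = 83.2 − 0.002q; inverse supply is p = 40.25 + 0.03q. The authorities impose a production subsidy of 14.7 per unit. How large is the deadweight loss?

Competitive equilibrium: 83.2 − 0.002q = 40.25 + 0.03q → q* = 1342.1875, p* = 80.5156.
The subsidy lowers effective supply by 14.7: p = 25.55 + 0.03q.
New quantity: 83.2 − 0.002q = 25.55 + 0.03q → q' = 1801.5625.
Overproduction Δq = 1801.5625 − 1342.1875 = 459.375; wedge = subsidy = 14.7.
DWL = ½ × 459.375 × 14.7 = 3376.41.

3376.41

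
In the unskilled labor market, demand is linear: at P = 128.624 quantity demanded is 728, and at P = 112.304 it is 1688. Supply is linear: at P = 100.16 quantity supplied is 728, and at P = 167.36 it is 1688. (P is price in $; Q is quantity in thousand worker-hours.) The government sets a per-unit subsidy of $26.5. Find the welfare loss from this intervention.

$4035.92 thousand

Demand slope = (112.304 − 128.624)/(1688 − 728) = −0.017, so P = 141 − 0.017Q.
Supply slope = (167.36 − 100.16)/(1688 − 728) = 0.07, so P = 49.2 + 0.07Q.
Competitive equilibrium: 141 − 0.017Q = 49.2 + 0.07Q → Q* = 1055.1724, P* = 123.0621.
The subsidy lowers effective supply by 26.5: P = 22.7 + 0.07Q.
New quantity: 141 − 0.017Q = 22.7 + 0.07Q → Q' = 1359.7701.
Overproduction ΔQ = 1359.7701 − 1055.1724 = 304.5977; wedge = subsidy = 26.5.
Deadweight loss = ½ × 304.5977 × 26.5 = $4035.92 thousand.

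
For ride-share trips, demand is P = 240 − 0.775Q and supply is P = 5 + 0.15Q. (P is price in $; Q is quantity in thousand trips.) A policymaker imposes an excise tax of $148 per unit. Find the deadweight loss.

Competitive equilibrium: 240 − 0.775Q = 5 + 0.15Q → Q* = 254.0541, P* = 43.1081.
With the tax, the buyer price exceeds the seller price by 148: (240 − 0.775Q) − (5 + 0.15Q) = 148 → Q' = 94.0541.
ΔQ = 254.0541 − 94.0541 = 160; the wedge equals the tax, 148.
Welfare loss = ½ × 160 × 148 = $11840 thousand.

$11840 thousand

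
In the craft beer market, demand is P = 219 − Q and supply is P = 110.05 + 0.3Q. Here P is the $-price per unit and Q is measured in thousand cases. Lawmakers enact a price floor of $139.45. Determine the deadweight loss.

$11.78 thousand

Competitive equilibrium: 219 − Q = 110.05 + 0.3Q → Q* = 83.8077, P* = 135.1923.
At the floor P = 139.45, quantity demanded = (219 − 139.45)/1 = 79.55.
Sellers' marginal cost at Q' = 79.55: 110.05 + 0.3·79.55 = 133.915.
ΔQ = 83.8077 − 79.55 = 4.2577; wedge = 139.45 − 133.915 = 5.535.
DWL = ½ × 4.2577 × 5.535 = $11.78 thousand.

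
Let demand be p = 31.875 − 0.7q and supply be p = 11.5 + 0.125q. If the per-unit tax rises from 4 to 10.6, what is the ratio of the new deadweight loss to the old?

7.0225

Competitive equilibrium: 31.875 − 0.7q = 11.5 + 0.125q → q* = 24.697, p* = 14.5871.
For a per-unit tax t: Δq = t/0.825, so DWL = ½·t·(t/0.825) = t²/1.65.
At t = 4: DWL = 9.697. At t = 10.6: DWL = 68.097.
Ratio = (10.6/4)² = 7.0225.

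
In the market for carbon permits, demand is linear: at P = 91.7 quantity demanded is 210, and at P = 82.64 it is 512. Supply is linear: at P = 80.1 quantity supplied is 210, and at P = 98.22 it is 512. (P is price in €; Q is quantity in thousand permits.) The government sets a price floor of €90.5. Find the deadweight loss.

€355.56 thousand

Demand slope = (82.64 − 91.7)/(512 − 210) = −0.03, so P = 98 − 0.03Q.
Supply slope = (98.22 − 80.1)/(512 − 210) = 0.06, so P = 67.5 + 0.06Q.
Competitive equilibrium: 98 − 0.03Q = 67.5 + 0.06Q → Q* = 338.8889, P* = 87.8333.
At the floor P = 90.5, quantity demanded = (98 − 90.5)/0.03 = 250.
Sellers' marginal cost at Q' = 250: 67.5 + 0.06·250 = 82.5.
ΔQ = 338.8889 − 250 = 88.8889; wedge = 90.5 − 82.5 = 8.
Deadweight loss = ½ × 88.8889 × 8 = €355.56 thousand.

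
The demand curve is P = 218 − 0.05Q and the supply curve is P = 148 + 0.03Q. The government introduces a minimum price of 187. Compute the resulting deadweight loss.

Competitive equilibrium: 218 − 0.05Q = 148 + 0.03Q → Q* = 875, P* = 174.25.
At the floor P = 187, quantity demanded = (218 − 187)/0.05 = 620.
Sellers' marginal cost at Q' = 620: 148 + 0.03·620 = 166.6.
ΔQ = 875 − 620 = 255; wedge = 187 − 166.6 = 20.4.
Welfare loss = ½ × 255 × 20.4 = 2601.

2601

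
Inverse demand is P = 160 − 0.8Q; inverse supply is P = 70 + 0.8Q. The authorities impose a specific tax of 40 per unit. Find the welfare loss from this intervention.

500

Competitive equilibrium: 160 − 0.8Q = 70 + 0.8Q → Q* = 56.25, P* = 115.
With the tax, the buyer price exceeds the seller price by 40: (160 − 0.8Q) − (70 + 0.8Q) = 40 → Q' = 31.25.
ΔQ = 56.25 − 31.25 = 25; the wedge equals the tax, 40.
DWL = ½ × 25 × 40 = 500.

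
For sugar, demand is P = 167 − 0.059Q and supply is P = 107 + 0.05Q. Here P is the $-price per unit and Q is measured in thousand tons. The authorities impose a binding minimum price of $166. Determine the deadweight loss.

Competitive equilibrium: 167 − 0.059Q = 107 + 0.05Q → Q* = 550.45872, P* = 134.52294.
At the floor P = 166, quantity demanded = (167 − 166)/0.059 = 16.94915.
Sellers' marginal cost at Q' = 16.94915: 107 + 0.05·16.94915 = 107.84746.
ΔQ = 550.45872 − 16.94915 = 533.50957; wedge = 166 − 107.84746 = 58.15254.
Deadweight loss = ½ × 533.50957 × 58.15254 = $15512.47 thousand.

$15512.47 thousand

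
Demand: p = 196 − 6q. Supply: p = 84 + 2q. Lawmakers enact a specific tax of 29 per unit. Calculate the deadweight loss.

52.56

Competitive equilibrium: 196 − 6q = 84 + 2q → q* = 14, p* = 112.
With the tax, the buyer price exceeds the seller price by 29: (196 − 6q) − (84 + 2q) = 29 → q' = 10.375.
Δq = 14 − 10.375 = 3.625; the wedge equals the tax, 29.
DWL = ½ × 3.625 × 29 = 52.56.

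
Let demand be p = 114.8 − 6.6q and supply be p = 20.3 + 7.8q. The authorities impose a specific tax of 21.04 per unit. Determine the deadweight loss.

15.37

Competitive equilibrium: 114.8 − 6.6q = 20.3 + 7.8q → q* = 6.5625, p* = 71.4875.
With the tax, the buyer price exceeds the seller price by 21.04: (114.8 − 6.6q) − (20.3 + 7.8q) = 21.04 → q' = 5.1014.
Δq = 6.5625 − 5.1014 = 1.4611; the wedge equals the tax, 21.04.
DWL = ½ × 1.4611 × 21.04 = 15.37.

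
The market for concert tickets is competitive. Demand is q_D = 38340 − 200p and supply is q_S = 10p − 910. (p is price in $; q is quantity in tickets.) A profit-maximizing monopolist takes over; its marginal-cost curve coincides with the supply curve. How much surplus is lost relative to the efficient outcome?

$99.77

In inverse form: demand p = 191.7 − 0.005q, supply p = 91 + 0.1q.
Competitive equilibrium: 191.7 − 0.005q = 91 + 0.1q → q* = 959.0476, p* = 186.9048.
Marginal revenue: MR = 191.7 − 0.01q. Set MR = MC: 191.7 − 0.01q = 91 + 0.1q → q_m = 915.4545.
Price p_m = 191.7 − 0.005·915.4545 = 187.1227; MC(q_m) = 91 + 0.1·915.4545 = 182.5455.
Competitive q* = 959.0476, so Δq = 43.5931; wedge = 187.1227 − 182.5455 = 4.5772.
DWL = ½ × 43.5931 × 4.5772 = $99.77.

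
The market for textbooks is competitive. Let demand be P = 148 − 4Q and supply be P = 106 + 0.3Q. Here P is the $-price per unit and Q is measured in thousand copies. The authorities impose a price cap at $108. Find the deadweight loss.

Competitive equilibrium: 148 − 4Q = 106 + 0.3Q → Q* = 9.7674, P* = 108.9302.
At the ceiling P = 108, quantity supplied = (108 − 106)/0.3 = 6.6667.
Willingness to pay at Q' = 6.6667: 148 − 4·6.6667 = 121.3332.
ΔQ = 9.7674 − 6.6667 = 3.1007; wedge = 121.3332 − 108 = 13.3332.
Welfare loss = ½ × 3.1007 × 13.3332 = $20.67 thousand.

$20.67 thousand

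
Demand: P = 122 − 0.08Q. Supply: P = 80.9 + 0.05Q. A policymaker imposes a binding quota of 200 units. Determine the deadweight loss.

Competitive equilibrium: 122 − 0.08Q = 80.9 + 0.05Q → Q* = 316.1538, P* = 96.7077.
At Q = 200: demand price = 122 − 0.08·200 = 106; supply price = 80.9 + 0.05·200 = 90.9.
ΔQ = 316.1538 − 200 = 116.1538; wedge = 106 − 90.9 = 15.1.
Welfare loss = ½ × 116.1538 × 15.1 = 876.96.

876.96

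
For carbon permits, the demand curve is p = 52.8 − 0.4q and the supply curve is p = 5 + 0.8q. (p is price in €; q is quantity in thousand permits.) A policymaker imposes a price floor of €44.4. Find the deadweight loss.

€212.82 thousand

Competitive equilibrium: 52.8 − 0.4q = 5 + 0.8q → q* = 39.8333, p* = 36.8667.
At the floor p = 44.4, quantity demanded = (52.8 − 44.4)/0.4 = 21.
Sellers' marginal cost at q' = 21: 5 + 0.8·21 = 21.8.
Δq = 39.8333 − 21 = 18.8333; wedge = 44.4 − 21.8 = 22.6.
DWL = ½ × 18.8333 × 22.6 = €212.82 thousand.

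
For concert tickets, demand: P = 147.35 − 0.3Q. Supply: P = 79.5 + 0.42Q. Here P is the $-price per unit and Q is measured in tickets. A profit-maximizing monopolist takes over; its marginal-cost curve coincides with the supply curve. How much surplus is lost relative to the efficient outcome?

Competitive equilibrium: 147.35 − 0.3Q = 79.5 + 0.42Q → Q* = 94.2361, P* = 119.0792.
Marginal revenue: MR = 147.35 − 0.6Q. Set MR = MC: 147.35 − 0.6Q = 79.5 + 0.42Q → Q_m = 66.5196.
Price P_m = 147.35 − 0.3·66.5196 = 127.3941; MC(Q_m) = 79.5 + 0.42·66.5196 = 107.4382.
Competitive Q* = 94.2361, so ΔQ = 27.7165; wedge = 127.3941 − 107.4382 = 19.9559.
DWL = ½ × 27.7165 × 19.9559 = $276.55.

$276.55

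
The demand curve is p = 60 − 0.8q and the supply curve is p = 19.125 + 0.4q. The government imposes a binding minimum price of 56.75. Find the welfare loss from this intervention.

540

Competitive equilibrium: 60 − 0.8q = 19.125 + 0.4q → q* = 34.0625, p* = 32.75.
At the floor p = 56.75, quantity demanded = (60 − 56.75)/0.8 = 4.0625.
Sellers' marginal cost at q' = 4.0625: 19.125 + 0.4·4.0625 = 20.75.
Δq = 34.0625 − 4.0625 = 30; wedge = 56.75 − 20.75 = 36.
Welfare loss = ½ × 30 × 36 = 540.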